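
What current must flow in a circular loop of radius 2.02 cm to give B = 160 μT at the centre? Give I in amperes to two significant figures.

At the centre of a circular loop B = μ₀I/(2R), so I = 2RB/μ₀.
With R = 0.0202 m, I = 2 × 0.0202 × 1.60×10⁻⁴ / (4π×10⁻⁷) = 5.14 A.

I ≈ 5.1 A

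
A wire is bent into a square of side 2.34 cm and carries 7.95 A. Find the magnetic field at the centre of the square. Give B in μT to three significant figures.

B ≈ 384 μT

Each side is a finite straight segment at perpendicular distance d = a/(2 tan(π/4)) = 0.0117 m from the centre, with end-angles ±π/4.
One side contributes B₁ = (μ₀I/4πd)·2 sin(π/4) = 9.61×10⁻⁵ T.
All 4 sides add in the same direction: B = 4 × 9.61×10⁻⁵ = 3.84×10⁻⁴ T.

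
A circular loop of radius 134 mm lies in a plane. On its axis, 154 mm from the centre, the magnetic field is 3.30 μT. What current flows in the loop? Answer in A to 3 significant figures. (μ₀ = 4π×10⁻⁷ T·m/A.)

I ≈ 2.49 A

On the axis of a loop, B = μ₀IR²/[2(R²+z²)^(3/2)], so I = 2B(R²+z²)^(3/2)/(μ₀R²).
R² + z² = 0.01796 + 0.02372 = 0.04167 m²; raised to 3/2 gives 8.51×10⁻³ m³.
I = 2 × 3.30×10⁻⁶ × 8.51×10⁻³ / (1.26×10⁻⁶ × 0.01796) = 2.49 A.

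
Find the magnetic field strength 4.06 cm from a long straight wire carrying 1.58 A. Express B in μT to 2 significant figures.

B ≈ 7.8 μT

For an infinitely long straight wire, B = μ₀I/(2πd).
B = (4π×10⁻⁷ × 1.58) / (2π × 0.0406) = 7.78×10⁻⁶ T.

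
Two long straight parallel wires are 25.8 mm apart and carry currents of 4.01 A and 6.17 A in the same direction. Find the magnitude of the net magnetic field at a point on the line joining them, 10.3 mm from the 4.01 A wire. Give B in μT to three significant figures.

B ≈ 1.75 μT

Each long wire gives B = μ₀I/(2πd). Distances are d₁ = 0.0103 m and d₂ = 0.0155 m.
B₁ = 7.79×10⁻⁵ T, B₂ = 7.96×10⁻⁵ T.
Between parallel currents the two contributions point in opposite directions, so they subtract. B = |B₁ − B₂| = |7.79×10⁻⁵ − 7.96×10⁻⁵| = 1.75×10⁻⁶ T.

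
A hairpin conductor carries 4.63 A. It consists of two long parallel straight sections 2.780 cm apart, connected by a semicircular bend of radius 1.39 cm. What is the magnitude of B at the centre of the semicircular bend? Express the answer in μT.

The semicircular arc contributes B_arc = μ₀I·π/(4πR) = μ₀I/(4R) = 1.05×10⁻⁴ T.
Each semi-infinite lead is at perpendicular distance R = 0.0139 m from the centre, with the perpendicular foot at its near end, so it contributes μ₀I/(4πR); both point the same way, together 6.66×10⁻⁵ T.
Arc and leads all point the same direction: B = 1.05×10⁻⁴ + 6.66×10⁻⁵ = 1.71×10⁻⁴ T.

B ≈ 171 μT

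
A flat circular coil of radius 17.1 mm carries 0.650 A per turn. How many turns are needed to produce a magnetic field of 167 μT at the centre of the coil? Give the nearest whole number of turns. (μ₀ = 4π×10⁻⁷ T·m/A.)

For an N-turn coil, B = Nμ₀I/(2R). A single turn gives B₁ = 2.39×10⁻⁵ T with R = 0.0171 m.
N = B/B₁ = 1.67×10⁻⁴ / 2.39×10⁻⁵ = 6.99.

N = 7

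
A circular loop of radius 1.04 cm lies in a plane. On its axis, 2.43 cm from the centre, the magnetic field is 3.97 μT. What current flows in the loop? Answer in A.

I ≈ 1.08 A

On the axis of a loop, B = μ₀IR²/[2(R²+z²)^(3/2)], so I = 2B(R²+z²)^(3/2)/(μ₀R²).
R² + z² = 0.0001082 + 0.0005905 = 0.0006987 m²; raised to 3/2 gives 1.85×10⁻⁵ m³.
I = 2 × 3.97×10⁻⁶ × 1.85×10⁻⁵ / (1.26×10⁻⁶ × 0.0001082) = 1.08 A.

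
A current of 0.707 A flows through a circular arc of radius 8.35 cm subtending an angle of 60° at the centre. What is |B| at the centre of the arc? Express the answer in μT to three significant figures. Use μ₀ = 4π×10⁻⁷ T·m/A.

The Biot–Savart field of a circular arc at its centre is B = μ₀Iφ/(4πR), with φ = 1.047 rad.
B = (4π×10⁻⁷ × 0.707 × 1.047) / (4π × 0.0835) = 8.87×10⁻⁷ T.

B ≈ 0.887 μT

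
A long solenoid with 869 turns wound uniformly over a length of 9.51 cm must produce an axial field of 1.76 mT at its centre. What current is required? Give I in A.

I ≈ 0.153 A

Inside a long solenoid B = μ₀nI with n = 9138 m⁻¹, so I = B/(μ₀n).
I = 1.76×10⁻³ / (4π×10⁻⁷ × 9138) = 0.153 A.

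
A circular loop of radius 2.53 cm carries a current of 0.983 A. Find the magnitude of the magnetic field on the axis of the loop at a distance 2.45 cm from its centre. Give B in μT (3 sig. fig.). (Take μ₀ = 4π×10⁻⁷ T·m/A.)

B ≈ 9.05 μT

On the axis of a circular loop, B = μ₀IR² / [2(R²+z²)^(3/2)].
R² + z² = (0.0253)² + (0.0245)² = 0.00124 m², and (R²+z²)^(3/2) = 4.37×10⁻⁵ m³.
B = (4π×10⁻⁷ × 0.983 × 0.0006401) / (2 × 4.37×10⁻⁵) = 9.05×10⁻⁶ T.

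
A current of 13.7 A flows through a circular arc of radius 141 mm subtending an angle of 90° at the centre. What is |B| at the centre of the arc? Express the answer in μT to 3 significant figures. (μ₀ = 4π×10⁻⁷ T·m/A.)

B ≈ 15.3 μT

The Biot–Savart field of a circular arc at its centre is B = μ₀Iφ/(4πR), with φ = 1.571 rad.
B = (4π×10⁻⁷ × 13.7 × 1.571) / (4π × 0.141) = 1.53×10⁻⁵ T.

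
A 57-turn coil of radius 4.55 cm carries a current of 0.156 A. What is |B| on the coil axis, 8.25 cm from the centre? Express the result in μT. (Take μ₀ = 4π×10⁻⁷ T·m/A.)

For an N-turn flat coil, B = Nμ₀IR²/[2(R²+z²)^(3/2)] with R = 0.0455 m, z = 0.0825 m.
B = 57 × 2.43×10⁻⁷ T = 1.38×10⁻⁵ T.

B ≈ 13.8 μT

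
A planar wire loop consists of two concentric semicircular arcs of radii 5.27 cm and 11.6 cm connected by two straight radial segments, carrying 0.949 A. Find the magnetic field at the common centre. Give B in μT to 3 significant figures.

The radial connectors point toward the centre, so dl × r̂ = 0 and they contribute nothing.
Each semicircle gives μ₀I/(4R): inner arc 5.66×10⁻⁶ T, outer arc 2.57×10⁻⁶ T.
The two arcs carry current in opposite angular senses, so their fields oppose: B = |5.66×10⁻⁶ − 2.57×10⁻⁶| = 3.09×10⁻⁶ T.

B ≈ 3.09 μT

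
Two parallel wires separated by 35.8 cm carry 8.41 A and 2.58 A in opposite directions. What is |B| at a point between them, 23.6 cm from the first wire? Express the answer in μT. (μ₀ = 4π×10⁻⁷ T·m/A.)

B ≈ 11.4 μT

Each long wire gives B = μ₀I/(2πd). Distances are d₁ = 0.236 m and d₂ = 0.122 m.
B₁ = 7.13×10⁻⁶ T, B₂ = 4.23×10⁻⁶ T.
Between antiparallel currents both contributions point the same way, so they add. B = B₁ + B₂ = 7.13×10⁻⁶ + 4.23×10⁻⁶ = 1.14×10⁻⁵ T.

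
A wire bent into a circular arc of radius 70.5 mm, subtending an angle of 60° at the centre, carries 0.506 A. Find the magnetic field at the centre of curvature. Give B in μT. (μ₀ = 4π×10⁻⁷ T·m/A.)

The Biot–Savart field of a circular arc at its centre is B = μ₀Iφ/(4πR), with φ = 1.047 rad.
B = (4π×10⁻⁷ × 0.506 × 1.047) / (4π × 0.0705) = 7.52×10⁻⁷ T.

B ≈ 0.752 μT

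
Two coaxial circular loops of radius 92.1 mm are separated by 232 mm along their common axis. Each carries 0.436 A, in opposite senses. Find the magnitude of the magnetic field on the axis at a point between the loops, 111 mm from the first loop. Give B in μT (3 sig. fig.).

B ≈ 0.114 μT

Each loop contributes B = μ₀IR²/[2(R²+z²)^(3/2)] on the axis, with z measured from that loop.
Loop 1 (z = 0.111 m): B₁ = 7.74×10⁻⁷ T. Loop 2 (z = 0.121 m): B₂ = 6.61×10⁻⁷ T.
The fields oppose: B = |B₁ − B₂| = 1.14×10⁻⁷ T.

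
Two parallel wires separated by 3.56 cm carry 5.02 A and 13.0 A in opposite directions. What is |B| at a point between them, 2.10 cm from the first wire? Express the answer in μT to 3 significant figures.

B ≈ 226 μT

Each long wire gives B = μ₀I/(2πd). Distances are d₁ = 0.021 m and d₂ = 0.0146 m.
B₁ = 4.78×10⁻⁵ T, B₂ = 1.78×10⁻⁴ T.
Between antiparallel currents both contributions point the same way, so they add. B = B₁ + B₂ = 4.78×10⁻⁵ + 1.78×10⁻⁴ = 2.26×10⁻⁴ T.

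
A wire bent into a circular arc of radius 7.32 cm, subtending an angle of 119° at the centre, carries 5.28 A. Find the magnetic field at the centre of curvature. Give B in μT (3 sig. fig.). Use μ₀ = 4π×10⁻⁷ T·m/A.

The Biot–Savart field of a circular arc at its centre is B = μ₀Iφ/(4πR), with φ = 2.077 rad.
B = (4π×10⁻⁷ × 5.28 × 2.077) / (4π × 0.0732) = 1.50×10⁻⁵ T.

B ≈ 15.0 μT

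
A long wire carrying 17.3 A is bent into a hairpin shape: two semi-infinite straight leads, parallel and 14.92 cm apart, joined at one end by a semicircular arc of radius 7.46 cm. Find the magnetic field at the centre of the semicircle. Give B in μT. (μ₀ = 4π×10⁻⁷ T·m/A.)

The semicircular arc contributes B_arc = μ₀I·π/(4πR) = μ₀I/(4R) = 7.29×10⁻⁵ T.
Each semi-infinite lead is at perpendicular distance R = 0.0746 m from the centre, with the perpendicular foot at its near end, so it contributes μ₀I/(4πR); both point the same way, together 4.64×10⁻⁵ T.
Arc and leads all point the same direction: B = 7.29×10⁻⁵ + 4.64×10⁻⁵ = 1.19×10⁻⁴ T.

B ≈ 119 μT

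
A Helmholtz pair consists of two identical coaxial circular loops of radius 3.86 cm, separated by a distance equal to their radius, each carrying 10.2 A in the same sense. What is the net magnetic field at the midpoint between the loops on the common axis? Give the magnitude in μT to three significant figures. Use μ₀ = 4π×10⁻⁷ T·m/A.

B ≈ 238 μT

Each loop contributes B = μ₀IR²/[2(R²+z²)^(3/2)] on the axis, with z measured from that loop.
Loop 1 (z = 0.0193 m): B₁ = 1.19×10⁻⁴ T. Loop 2 (z = 0.0193 m): B₂ = 1.19×10⁻⁴ T.
The fields add: B = B₁ + B₂ = 2.38×10⁻⁴ T.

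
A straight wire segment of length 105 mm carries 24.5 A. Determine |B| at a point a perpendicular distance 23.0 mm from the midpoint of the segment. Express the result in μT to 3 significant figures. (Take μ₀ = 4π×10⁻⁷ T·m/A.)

B ≈ 195 μT

For a finite straight segment, B = (μ₀I/4πd)(sinθ₁ + sinθ₂), where θ₁, θ₂ are the angles from the perpendicular to each end.
The perpendicular from the point meets the wire at its midpoint, so each end is L/2 = 0.0525 m away along the wire.
sinθ₁ = 0.0525/√(0.0525²+0.023²) = 0.9160; sinθ₂ = 0.0525/√(0.0525²+0.023²) = 0.9160.
B = (4π×10⁻⁷ × 24.5) / (4π × 0.023) × (0.9160 + 0.9160) = 1.95×10⁻⁴ T.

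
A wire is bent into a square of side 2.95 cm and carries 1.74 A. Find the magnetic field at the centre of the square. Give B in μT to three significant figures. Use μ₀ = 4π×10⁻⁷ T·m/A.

B ≈ 66.7 μT

Each side is a finite straight segment at perpendicular distance d = a/(2 tan(π/4)) = 0.01475 m from the centre, with end-angles ±π/4.
One side contributes B₁ = (μ₀I/4πd)·2 sin(π/4) = 1.67×10⁻⁵ T.
All 4 sides add in the same direction: B = 4 × 1.67×10⁻⁵ = 6.67×10⁻⁵ T.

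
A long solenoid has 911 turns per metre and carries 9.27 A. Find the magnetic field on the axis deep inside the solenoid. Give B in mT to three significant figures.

Inside a long solenoid, B = μ₀nI with n = 911 turns/m.
B = 4π×10⁻⁷ × 911 × 9.27 = 1.06×10⁻² T.

B ≈ 10.6 mT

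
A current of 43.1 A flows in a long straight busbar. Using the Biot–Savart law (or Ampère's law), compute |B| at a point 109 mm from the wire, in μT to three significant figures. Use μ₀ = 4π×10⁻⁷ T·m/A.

B ≈ 79.1 μT

For an infinitely long straight wire, B = μ₀I/(2πd).
B = (4π×10⁻⁷ × 43.1) / (2π × 0.109) = 7.91×10⁻⁵ T.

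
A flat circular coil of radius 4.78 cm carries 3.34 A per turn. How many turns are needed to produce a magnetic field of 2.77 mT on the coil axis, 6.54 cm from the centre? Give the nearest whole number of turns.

For an N-turn coil, B = Nμ₀IR²/[2(R²+z²)^(3/2)]. A single turn gives B₁ = 9.02×10⁻⁶ T with R = 0.0478 m, z = 0.0654 m.
N = B/B₁ = 2.77×10⁻³ / 9.02×10⁻⁶ = 307.08.

N = 307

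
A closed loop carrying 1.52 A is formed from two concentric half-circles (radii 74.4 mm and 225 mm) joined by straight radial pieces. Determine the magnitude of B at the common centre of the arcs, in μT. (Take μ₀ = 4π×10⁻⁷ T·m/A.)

B ≈ 4.30 μT

The radial connectors point toward the centre, so dl × r̂ = 0 and they contribute nothing.
Each semicircle gives μ₀I/(4R): inner arc 6.42×10⁻⁶ T, outer arc 2.12×10⁻⁶ T.
The two arcs carry current in opposite angular senses, so their fields oppose: B = |6.42×10⁻⁶ − 2.12×10⁻⁶| = 4.30×10⁻⁶ T.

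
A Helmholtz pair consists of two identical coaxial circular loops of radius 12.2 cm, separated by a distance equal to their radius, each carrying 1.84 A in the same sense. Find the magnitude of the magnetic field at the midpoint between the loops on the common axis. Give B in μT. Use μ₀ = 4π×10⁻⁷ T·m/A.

Each loop contributes B = μ₀IR²/[2(R²+z²)^(3/2)] on the axis, with z measured from that loop.
Loop 1 (z = 0.061 m): B₁ = 6.78×10⁻⁶ T. Loop 2 (z = 0.061 m): B₂ = 6.78×10⁻⁶ T.
The fields add: B = B₁ + B₂ = 1.36×10⁻⁵ T.

B ≈ 13.6 μT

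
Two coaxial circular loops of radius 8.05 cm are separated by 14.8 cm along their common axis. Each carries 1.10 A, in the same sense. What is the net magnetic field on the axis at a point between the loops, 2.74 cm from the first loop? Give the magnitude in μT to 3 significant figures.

Each loop contributes B = μ₀IR²/[2(R²+z²)^(3/2)] on the axis, with z measured from that loop.
Loop 1 (z = 0.0274 m): B₁ = 7.28×10⁻⁶ T. Loop 2 (z = 0.1206 m): B₂ = 1.47×10⁻⁶ T.
The fields add: B = B₁ + B₂ = 8.75×10⁻⁶ T.

B ≈ 8.75 μT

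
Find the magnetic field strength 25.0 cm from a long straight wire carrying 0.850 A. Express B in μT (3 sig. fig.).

For an infinitely long straight wire, B = μ₀I/(2πd).
B = (4π×10⁻⁷ × 0.850) / (2π × 0.25) = 6.80×10⁻⁷ T.

B ≈ 0.680 μT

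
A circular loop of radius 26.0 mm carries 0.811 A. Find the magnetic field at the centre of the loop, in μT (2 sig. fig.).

B ≈ 20 μT

At the centre of a circular loop the Biot–Savart law gives B = μ₀I/(2R).
B = (4π×10⁻⁷ × 0.811) / (2 × 0.026) = 1.96×10⁻⁵ T.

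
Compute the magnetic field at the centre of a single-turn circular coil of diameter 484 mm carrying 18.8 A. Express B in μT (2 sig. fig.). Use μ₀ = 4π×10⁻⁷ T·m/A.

At the centre of a circular loop the Biot–Savart law gives B = μ₀I/(2R) (so R = 0.242 m).
B = (4π×10⁻⁷ × 18.8) / (2 × 0.242) = 4.88×10⁻⁵ T.

B ≈ 49 μT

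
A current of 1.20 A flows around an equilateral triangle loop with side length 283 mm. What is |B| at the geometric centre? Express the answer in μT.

Each side is a finite straight segment at perpendicular distance d = a/(2 tan(π/3)) = 0.0817 m from the centre, with end-angles ±π/3.
One side contributes B₁ = (μ₀I/4πd)·2 sin(π/3) = 2.54×10⁻⁶ T.
All 3 sides add in the same direction: B = 3 × 2.54×10⁻⁶ = 7.63×10⁻⁶ T.

B ≈ 7.63 μT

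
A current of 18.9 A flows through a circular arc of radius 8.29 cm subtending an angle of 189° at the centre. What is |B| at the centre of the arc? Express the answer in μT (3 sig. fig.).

The Biot–Savart field of a circular arc at its centre is B = μ₀Iφ/(4πR), with φ = 3.299 rad.
B = (4π×10⁻⁷ × 18.9 × 3.299) / (4π × 0.0829) = 7.52×10⁻⁵ T.

B ≈ 75.2 μT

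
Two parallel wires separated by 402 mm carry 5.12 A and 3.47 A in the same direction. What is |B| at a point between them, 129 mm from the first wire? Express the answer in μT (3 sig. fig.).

Each long wire gives B = μ₀I/(2πd). Distances are d₁ = 0.129 m and d₂ = 0.273 m.
B₁ = 7.94×10⁻⁶ T, B₂ = 2.54×10⁻⁶ T.
Between parallel currents the two contributions point in opposite directions, so they subtract. B = |B₁ − B₂| = |7.94×10⁻⁶ − 2.54×10⁻⁶| = 5.40×10⁻⁶ T.

B ≈ 5.40 μT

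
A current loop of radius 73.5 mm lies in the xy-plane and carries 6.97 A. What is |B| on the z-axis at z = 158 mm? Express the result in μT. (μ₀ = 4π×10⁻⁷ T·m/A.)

B ≈ 4.47 μT

On the axis of a circular loop, B = μ₀IR² / [2(R²+z²)^(3/2)].
R² + z² = (0.0735)² + (0.158)² = 0.03037 m², and (R²+z²)^(3/2) = 5.29×10⁻³ m³.
B = (4π×10⁻⁷ × 6.97 × 0.005402) / (2 × 5.29×10⁻³) = 4.47×10⁻⁶ T.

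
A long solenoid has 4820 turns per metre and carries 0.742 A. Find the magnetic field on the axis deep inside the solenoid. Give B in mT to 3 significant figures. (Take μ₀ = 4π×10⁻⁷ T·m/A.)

B ≈ 4.49 mT

Inside a long solenoid, B = μ₀nI with n = 4820 turns/m.
B = 4π×10⁻⁷ × 4820 × 0.742 = 4.49×10⁻³ T.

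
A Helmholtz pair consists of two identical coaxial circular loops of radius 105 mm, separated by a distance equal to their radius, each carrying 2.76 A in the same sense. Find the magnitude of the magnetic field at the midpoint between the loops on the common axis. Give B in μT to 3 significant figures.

Each loop contributes B = μ₀IR²/[2(R²+z²)^(3/2)] on the axis, with z measured from that loop.
Loop 1 (z = 0.0525 m): B₁ = 1.18×10⁻⁵ T. Loop 2 (z = 0.0525 m): B₂ = 1.18×10⁻⁵ T.
The fields add: B = B₁ + B₂ = 2.36×10⁻⁵ T.

B ≈ 23.6 μT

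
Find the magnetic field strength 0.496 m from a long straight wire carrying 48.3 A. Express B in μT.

For an infinitely long straight wire, B = μ₀I/(2πd).
B = (4π×10⁻⁷ × 48.3) / (2π × 0.496) = 1.95×10⁻⁵ T.

B ≈ 19.5 μT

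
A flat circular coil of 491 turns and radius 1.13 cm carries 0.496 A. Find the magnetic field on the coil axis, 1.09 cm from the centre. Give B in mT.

B ≈ 5.05 mT

For an N-turn flat coil, B = Nμ₀IR²/[2(R²+z²)^(3/2)] with R = 0.0113 m, z = 0.0109 m.
B = 491 × 1.03×10⁻⁵ T = 5.05×10⁻³ T.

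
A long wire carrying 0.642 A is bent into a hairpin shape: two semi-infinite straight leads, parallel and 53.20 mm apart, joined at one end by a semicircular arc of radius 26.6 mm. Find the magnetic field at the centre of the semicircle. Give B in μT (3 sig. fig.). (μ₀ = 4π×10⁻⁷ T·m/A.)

The semicircular arc contributes B_arc = μ₀I·π/(4πR) = μ₀I/(4R) = 7.58×10⁻⁶ T.
Each semi-infinite lead is at perpendicular distance R = 0.0266 m from the centre, with the perpendicular foot at its near end, so it contributes μ₀I/(4πR); both point the same way, together 4.83×10⁻⁶ T.
Arc and leads all point the same direction: B = 7.58×10⁻⁶ + 4.83×10⁻⁶ = 1.24×10⁻⁵ T.

B ≈ 12.4 μT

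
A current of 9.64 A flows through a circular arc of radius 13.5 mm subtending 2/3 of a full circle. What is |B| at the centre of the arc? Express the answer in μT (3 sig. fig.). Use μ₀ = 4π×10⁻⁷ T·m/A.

The Biot–Savart field of a circular arc at its centre is B = μ₀Iφ/(4πR), with φ = 4.189 rad.
B = (4π×10⁻⁷ × 9.64 × 4.189) / (4π × 0.0135) = 2.99×10⁻⁴ T.

B ≈ 299 μT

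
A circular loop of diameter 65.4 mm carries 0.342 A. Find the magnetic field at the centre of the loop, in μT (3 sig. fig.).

B ≈ 6.57 μT

At the centre of a circular loop the Biot–Savart law gives B = μ₀I/(2R) (so R = 0.0327 m).
B = (4π×10⁻⁷ × 0.342) / (2 × 0.0327) = 6.57×10⁻⁶ T.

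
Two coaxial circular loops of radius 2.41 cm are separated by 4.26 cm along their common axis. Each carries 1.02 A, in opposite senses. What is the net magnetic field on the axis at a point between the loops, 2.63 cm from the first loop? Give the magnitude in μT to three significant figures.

B ≈ 6.91 μT

Each loop contributes B = μ₀IR²/[2(R²+z²)^(3/2)] on the axis, with z measured from that loop.
Loop 1 (z = 0.0263 m): B₁ = 8.20×10⁻⁶ T. Loop 2 (z = 0.0163 m): B₂ = 1.51×10⁻⁵ T.
The fields oppose: B = |B₁ − B₂| = 6.91×10⁻⁶ T.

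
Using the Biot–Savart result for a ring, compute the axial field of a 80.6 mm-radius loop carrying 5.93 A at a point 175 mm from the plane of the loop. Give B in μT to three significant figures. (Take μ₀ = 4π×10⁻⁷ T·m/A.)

On the axis of a circular loop, B = μ₀IR² / [2(R²+z²)^(3/2)].
R² + z² = (0.0806)² + (0.175)² = 0.03712 m², and (R²+z²)^(3/2) = 7.15×10⁻³ m³.
B = (4π×10⁻⁷ × 5.93 × 0.006496) / (2 × 7.15×10⁻³) = 3.38×10⁻⁶ T.

B ≈ 3.38 μT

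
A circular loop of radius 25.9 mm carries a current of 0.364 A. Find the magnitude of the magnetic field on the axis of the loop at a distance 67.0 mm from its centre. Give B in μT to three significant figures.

B ≈ 0.414 μT

On the axis of a circular loop, B = μ₀IR² / [2(R²+z²)^(3/2)].
R² + z² = (0.0259)² + (0.067)² = 0.00516 m², and (R²+z²)^(3/2) = 3.71×10⁻⁴ m³.
B = (4π×10⁻⁷ × 0.364 × 0.0006708) / (2 × 3.71×10⁻⁴) = 4.14×10⁻⁷ T.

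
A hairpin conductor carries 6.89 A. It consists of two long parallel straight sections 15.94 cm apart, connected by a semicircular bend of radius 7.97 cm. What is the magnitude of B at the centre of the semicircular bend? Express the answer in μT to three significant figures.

B ≈ 44.4 μT

The semicircular arc contributes B_arc = μ₀I·π/(4πR) = μ₀I/(4R) = 2.72×10⁻⁵ T.
Each semi-infinite lead is at perpendicular distance R = 0.0797 m from the centre, with the perpendicular foot at its near end, so it contributes μ₀I/(4πR); both point the same way, together 1.73×10⁻⁵ T.
Arc and leads all point the same direction: B = 2.72×10⁻⁵ + 1.73×10⁻⁵ = 4.44×10⁻⁵ T.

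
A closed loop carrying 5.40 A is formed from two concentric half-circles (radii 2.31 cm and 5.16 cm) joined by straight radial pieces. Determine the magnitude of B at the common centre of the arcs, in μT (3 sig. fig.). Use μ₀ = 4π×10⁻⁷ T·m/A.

The radial connectors point toward the centre, so dl × r̂ = 0 and they contribute nothing.
Each semicircle gives μ₀I/(4R): inner arc 7.34×10⁻⁵ T, outer arc 3.29×10⁻⁵ T.
The two arcs carry current in opposite angular senses, so their fields oppose: B = |7.34×10⁻⁵ − 3.29×10⁻⁵| = 4.06×10⁻⁵ T.

B ≈ 40.6 μT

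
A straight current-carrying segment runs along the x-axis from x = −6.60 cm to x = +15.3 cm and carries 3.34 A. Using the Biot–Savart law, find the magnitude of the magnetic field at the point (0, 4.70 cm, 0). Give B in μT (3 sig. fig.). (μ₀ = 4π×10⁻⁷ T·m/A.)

For a finite straight segment, B = (μ₀I/4πd)(sinθ₁ + sinθ₂), where θ₁, θ₂ are the angles from the perpendicular to each end.
The perpendicular distance is d = 0.047 m; the end-offsets along the wire are a = 0.066 m and b = 0.153 m.
sinθ₁ = 0.066/√(0.066²+0.047²) = 0.8146; sinθ₂ = 0.153/√(0.153²+0.047²) = 0.9559.
B = (4π×10⁻⁷ × 3.34) / (4π × 0.047) × (0.8146 + 0.9559) = 1.26×10⁻⁵ T.

B ≈ 12.6 μT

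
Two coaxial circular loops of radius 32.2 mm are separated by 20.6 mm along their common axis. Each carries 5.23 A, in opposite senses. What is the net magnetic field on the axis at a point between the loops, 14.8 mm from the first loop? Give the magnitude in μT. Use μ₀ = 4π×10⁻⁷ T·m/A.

B ≈ 20.7 μT

Each loop contributes B = μ₀IR²/[2(R²+z²)^(3/2)] on the axis, with z measured from that loop.
Loop 1 (z = 0.0148 m): B₁ = 7.66×10⁻⁵ T. Loop 2 (z = 0.0058 m): B₂ = 9.73×10⁻⁵ T.
The fields oppose: B = |B₁ − B₂| = 2.07×10⁻⁵ T.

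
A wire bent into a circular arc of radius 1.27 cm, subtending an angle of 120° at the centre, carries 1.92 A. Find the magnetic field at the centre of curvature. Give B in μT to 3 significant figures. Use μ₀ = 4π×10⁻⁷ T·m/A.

The Biot–Savart field of a circular arc at its centre is B = μ₀Iφ/(4πR), with φ = 2.094 rad.
B = (4π×10⁻⁷ × 1.92 × 2.094) / (4π × 0.0127) = 3.17×10⁻⁵ T.

B ≈ 31.7 μT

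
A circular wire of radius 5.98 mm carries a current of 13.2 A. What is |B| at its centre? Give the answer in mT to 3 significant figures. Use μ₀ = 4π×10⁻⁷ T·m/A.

At the centre of a circular loop the Biot–Savart law gives B = μ₀I/(2R).
B = (4π×10⁻⁷ × 13.2) / (2 × 0.00598) = 1.39×10⁻³ T.

B ≈ 1.39 mT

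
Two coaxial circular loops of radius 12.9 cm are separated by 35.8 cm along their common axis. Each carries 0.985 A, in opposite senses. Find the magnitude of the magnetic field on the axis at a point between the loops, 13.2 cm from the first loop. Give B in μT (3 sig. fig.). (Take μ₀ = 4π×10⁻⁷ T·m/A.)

Each loop contributes B = μ₀IR²/[2(R²+z²)^(3/2)] on the axis, with z measured from that loop.
Loop 1 (z = 0.132 m): B₁ = 1.64×10⁻⁶ T. Loop 2 (z = 0.226 m): B₂ = 5.84×10⁻⁷ T.
The fields oppose: B = |B₁ − B₂| = 1.05×10⁻⁶ T.

B ≈ 1.05 μT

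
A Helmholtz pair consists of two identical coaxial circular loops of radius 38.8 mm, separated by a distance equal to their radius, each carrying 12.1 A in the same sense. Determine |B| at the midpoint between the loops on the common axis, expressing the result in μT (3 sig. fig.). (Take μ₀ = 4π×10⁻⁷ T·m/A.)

B ≈ 280 μT

Each loop contributes B = μ₀IR²/[2(R²+z²)^(3/2)] on the axis, with z measured from that loop.
Loop 1 (z = 0.0194 m): B₁ = 1.40×10⁻⁴ T. Loop 2 (z = 0.0194 m): B₂ = 1.40×10⁻⁴ T.
The fields add: B = B₁ + B₂ = 2.80×10⁻⁴ T.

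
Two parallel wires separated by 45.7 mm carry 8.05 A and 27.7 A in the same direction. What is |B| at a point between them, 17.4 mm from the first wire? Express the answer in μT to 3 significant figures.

Each long wire gives B = μ₀I/(2πd). Distances are d₁ = 0.0174 m and d₂ = 0.0283 m.
B₁ = 9.25×10⁻⁵ T, B₂ = 1.96×10⁻⁴ T.
Between parallel currents the two contributions point in opposite directions, so they subtract. B = |B₁ − B₂| = |9.25×10⁻⁵ − 1.96×10⁻⁴| = 1.03×10⁻⁴ T.

B ≈ 103 μT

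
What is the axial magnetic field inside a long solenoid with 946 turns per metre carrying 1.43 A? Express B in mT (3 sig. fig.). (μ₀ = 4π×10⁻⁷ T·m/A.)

B ≈ 1.70 mT

Inside a long solenoid, B = μ₀nI with n = 946 turns/m.
B = 4π×10⁻⁷ × 946 × 1.43 = 1.70×10⁻³ T.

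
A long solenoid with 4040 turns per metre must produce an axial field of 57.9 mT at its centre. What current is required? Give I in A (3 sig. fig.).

I ≈ 11.4 A

Inside a long solenoid B = μ₀nI with n = 4040 m⁻¹, so I = B/(μ₀n).
I = 5.79×10⁻² / (4π×10⁻⁷ × 4040) = 11.4 A.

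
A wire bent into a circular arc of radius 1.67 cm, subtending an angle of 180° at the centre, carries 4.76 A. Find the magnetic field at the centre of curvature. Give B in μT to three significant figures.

B ≈ 89.5 μT

The Biot–Savart field of a circular arc at its centre is B = μ₀Iφ/(4πR), with φ = 3.142 rad.
B = (4π×10⁻⁷ × 4.76 × 3.142) / (4π × 0.0167) = 8.95×10⁻⁵ T.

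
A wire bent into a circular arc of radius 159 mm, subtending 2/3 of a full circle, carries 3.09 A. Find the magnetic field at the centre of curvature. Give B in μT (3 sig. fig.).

B ≈ 8.14 μT

The Biot–Savart field of a circular arc at its centre is B = μ₀Iφ/(4πR), with φ = 4.189 rad.
B = (4π×10⁻⁷ × 3.09 × 4.189) / (4π × 0.159) = 8.14×10⁻⁶ T.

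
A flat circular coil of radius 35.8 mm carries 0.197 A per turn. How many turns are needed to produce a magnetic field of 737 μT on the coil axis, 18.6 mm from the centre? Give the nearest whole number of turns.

N = 305

For an N-turn coil, B = Nμ₀IR²/[2(R²+z²)^(3/2)]. A single turn gives B₁ = 2.42×10⁻⁶ T with R = 0.0358 m, z = 0.0186 m.
N = B/B₁ = 7.37×10⁻⁴ / 2.42×10⁻⁶ = 305.05.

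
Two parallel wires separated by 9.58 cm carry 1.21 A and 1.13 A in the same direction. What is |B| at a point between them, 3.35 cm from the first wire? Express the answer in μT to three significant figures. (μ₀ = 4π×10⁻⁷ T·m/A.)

Each long wire gives B = μ₀I/(2πd). Distances are d₁ = 0.0335 m and d₂ = 0.0623 m.
B₁ = 7.22×10⁻⁶ T, B₂ = 3.63×10⁻⁶ T.
Between parallel currents the two contributions point in opposite directions, so they subtract. B = |B₁ − B₂| = |7.22×10⁻⁶ − 3.63×10⁻⁶| = 3.60×10⁻⁶ T.

B ≈ 3.60 μT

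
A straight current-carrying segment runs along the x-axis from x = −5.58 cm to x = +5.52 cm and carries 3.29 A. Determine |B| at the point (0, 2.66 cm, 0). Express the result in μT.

B ≈ 22.3 μT

For a finite straight segment, B = (μ₀I/4πd)(sinθ₁ + sinθ₂), where θ₁, θ₂ are the angles from the perpendicular to each end.
The perpendicular distance is d = 0.0266 m; the end-offsets along the wire are a = 0.0558 m and b = 0.0552 m.
sinθ₁ = 0.0558/√(0.0558²+0.0266²) = 0.9027; sinθ₂ = 0.0552/√(0.0552²+0.0266²) = 0.9009.
B = (4π×10⁻⁷ × 3.29) / (4π × 0.0266) × (0.9027 + 0.9009) = 2.23×10⁻⁵ T.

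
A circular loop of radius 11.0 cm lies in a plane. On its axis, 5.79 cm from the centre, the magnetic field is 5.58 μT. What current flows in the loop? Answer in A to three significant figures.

On the axis of a loop, B = μ₀IR²/[2(R²+z²)^(3/2)], so I = 2B(R²+z²)^(3/2)/(μ₀R²).
R² + z² = 0.0121 + 0.003352 = 0.01545 m²; raised to 3/2 gives 1.92×10⁻³ m³.
I = 2 × 5.58×10⁻⁶ × 1.92×10⁻³ / (1.26×10⁻⁶ × 0.0121) = 1.41 A.

I ≈ 1.41 A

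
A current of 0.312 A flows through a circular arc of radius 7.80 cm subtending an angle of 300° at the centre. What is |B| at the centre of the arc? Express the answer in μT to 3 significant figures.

B ≈ 2.09 μT

The Biot–Savart field of a circular arc at its centre is B = μ₀Iφ/(4πR), with φ = 5.236 rad.
B = (4π×10⁻⁷ × 0.312 × 5.236) / (4π × 0.078) = 2.09×10⁻⁶ T.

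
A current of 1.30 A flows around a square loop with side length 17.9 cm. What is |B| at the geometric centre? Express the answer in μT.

B ≈ 8.22 μT

Each side is a finite straight segment at perpendicular distance d = a/(2 tan(π/4)) = 0.0895 m from the centre, with end-angles ±π/4.
One side contributes B₁ = (μ₀I/4πd)·2 sin(π/4) = 2.05×10⁻⁶ T.
All 4 sides add in the same direction: B = 4 × 2.05×10⁻⁶ = 8.22×10⁻⁶ T.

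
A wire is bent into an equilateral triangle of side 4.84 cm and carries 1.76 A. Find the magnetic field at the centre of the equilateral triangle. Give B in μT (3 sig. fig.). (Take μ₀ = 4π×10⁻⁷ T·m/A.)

B ≈ 65.5 μT

Each side is a finite straight segment at perpendicular distance d = a/(2 tan(π/3)) = 0.01397 m from the centre, with end-angles ±π/3.
One side contributes B₁ = (μ₀I/4πd)·2 sin(π/3) = 2.18×10⁻⁵ T.
All 3 sides add in the same direction: B = 3 × 2.18×10⁻⁵ = 6.55×10⁻⁵ T.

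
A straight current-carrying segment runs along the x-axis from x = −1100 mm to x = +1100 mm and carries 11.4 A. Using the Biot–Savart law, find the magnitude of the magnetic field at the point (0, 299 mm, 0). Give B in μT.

B ≈ 7.36 μT

For a finite straight segment, B = (μ₀I/4πd)(sinθ₁ + sinθ₂), where θ₁, θ₂ are the angles from the perpendicular to each end.
The perpendicular distance is d = 0.299 m; the end-offsets along the wire are a = 1.1 m and b = 1.1 m.
sinθ₁ = 1.1/√(1.1²+0.299²) = 0.9650; sinθ₂ = 1.1/√(1.1²+0.299²) = 0.9650.
B = (4π×10⁻⁷ × 11.4) / (4π × 0.299) × (0.9650 + 0.9650) = 7.36×10⁻⁶ T.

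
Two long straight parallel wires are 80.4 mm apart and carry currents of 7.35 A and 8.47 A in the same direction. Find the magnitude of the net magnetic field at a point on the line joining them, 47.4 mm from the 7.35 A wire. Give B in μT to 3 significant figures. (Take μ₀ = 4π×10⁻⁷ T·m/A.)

Each long wire gives B = μ₀I/(2πd). Distances are d₁ = 0.0474 m and d₂ = 0.033 m.
B₁ = 3.10×10⁻⁵ T, B₂ = 5.13×10⁻⁵ T.
Between parallel currents the two contributions point in opposite directions, so they subtract. B = |B₁ − B₂| = |3.10×10⁻⁵ − 5.13×10⁻⁵| = 2.03×10⁻⁵ T.

B ≈ 20.3 μT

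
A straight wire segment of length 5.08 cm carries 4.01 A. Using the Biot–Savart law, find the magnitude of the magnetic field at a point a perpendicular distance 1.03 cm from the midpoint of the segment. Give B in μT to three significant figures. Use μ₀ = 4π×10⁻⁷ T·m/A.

For a finite straight segment, B = (μ₀I/4πd)(sinθ₁ + sinθ₂), where θ₁, θ₂ are the angles from the perpendicular to each end.
The perpendicular from the point meets the wire at its midpoint, so each end is L/2 = 0.0254 m away along the wire.
sinθ₁ = 0.0254/√(0.0254²+0.0103²) = 0.9267; sinθ₂ = 0.0254/√(0.0254²+0.0103²) = 0.9267.
B = (4π×10⁻⁷ × 4.01) / (4π × 0.0103) × (0.9267 + 0.9267) = 7.22×10⁻⁵ T.

B ≈ 72.2 μT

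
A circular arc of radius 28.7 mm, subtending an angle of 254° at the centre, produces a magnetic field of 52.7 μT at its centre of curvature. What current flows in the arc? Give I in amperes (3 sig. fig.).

For a circular arc, B = μ₀Iφ/(4πR) with φ in radians; here φ = 4.433 rad.
So I = 4πRB/(μ₀φ) = 4π × 0.0287 × 5.27×10⁻⁵ / (4π×10⁻⁷ × 4.433) = 3.41 A.

I ≈ 3.41 A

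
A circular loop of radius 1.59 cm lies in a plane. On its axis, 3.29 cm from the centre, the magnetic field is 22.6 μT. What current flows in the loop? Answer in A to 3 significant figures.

On the axis of a loop, B = μ₀IR²/[2(R²+z²)^(3/2)], so I = 2B(R²+z²)^(3/2)/(μ₀R²).
R² + z² = 0.0002528 + 0.001082 = 0.001335 m²; raised to 3/2 gives 4.88×10⁻⁵ m³.
I = 2 × 2.26×10⁻⁵ × 4.88×10⁻⁵ / (1.26×10⁻⁶ × 0.0002528) = 6.94 A.

I ≈ 6.94 A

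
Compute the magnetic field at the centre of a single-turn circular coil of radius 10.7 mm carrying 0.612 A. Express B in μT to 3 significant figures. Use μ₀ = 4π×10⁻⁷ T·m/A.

B ≈ 35.9 μT

At the centre of a circular loop the Biot–Savart law gives B = μ₀I/(2R).
B = (4π×10⁻⁷ × 0.612) / (2 × 0.0107) = 3.59×10⁻⁵ T.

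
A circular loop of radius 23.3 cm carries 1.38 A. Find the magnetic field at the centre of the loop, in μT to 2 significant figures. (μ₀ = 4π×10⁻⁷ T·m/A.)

B ≈ 3.7 μT

At the centre of a circular loop the Biot–Savart law gives B = μ₀I/(2R).
B = (4π×10⁻⁷ × 1.38) / (2 × 0.233) = 3.72×10⁻⁶ T.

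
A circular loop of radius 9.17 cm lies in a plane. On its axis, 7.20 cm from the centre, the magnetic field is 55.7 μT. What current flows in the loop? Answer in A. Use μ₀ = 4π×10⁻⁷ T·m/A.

On the axis of a loop, B = μ₀IR²/[2(R²+z²)^(3/2)], so I = 2B(R²+z²)^(3/2)/(μ₀R²).
R² + z² = 0.008409 + 0.005184 = 0.01359 m²; raised to 3/2 gives 1.58×10⁻³ m³.
I = 2 × 5.57×10⁻⁵ × 1.58×10⁻³ / (1.26×10⁻⁶ × 0.008409) = 16.7 A.

I ≈ 16.7 A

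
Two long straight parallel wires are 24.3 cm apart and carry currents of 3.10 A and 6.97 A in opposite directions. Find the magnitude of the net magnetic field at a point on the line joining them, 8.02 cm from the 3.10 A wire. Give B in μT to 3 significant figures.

Each long wire gives B = μ₀I/(2πd). Distances are d₁ = 0.0802 m and d₂ = 0.1628 m.
B₁ = 7.73×10⁻⁶ T, B₂ = 8.56×10⁻⁶ T.
Between antiparallel currents both contributions point the same way, so they add. B = B₁ + B₂ = 7.73×10⁻⁶ + 8.56×10⁻⁶ = 1.63×10⁻⁵ T.

B ≈ 16.3 μT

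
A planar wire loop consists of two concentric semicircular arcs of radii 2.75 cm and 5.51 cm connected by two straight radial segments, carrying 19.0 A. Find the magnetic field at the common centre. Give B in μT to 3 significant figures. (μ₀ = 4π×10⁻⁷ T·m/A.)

B ≈ 109 μT

The radial connectors point toward the centre, so dl × r̂ = 0 and they contribute nothing.
Each semicircle gives μ₀I/(4R): inner arc 2.17×10⁻⁴ T, outer arc 1.08×10⁻⁴ T.
The two arcs carry current in opposite angular senses, so their fields oppose: B = |2.17×10⁻⁴ − 1.08×10⁻⁴| = 1.09×10⁻⁴ T.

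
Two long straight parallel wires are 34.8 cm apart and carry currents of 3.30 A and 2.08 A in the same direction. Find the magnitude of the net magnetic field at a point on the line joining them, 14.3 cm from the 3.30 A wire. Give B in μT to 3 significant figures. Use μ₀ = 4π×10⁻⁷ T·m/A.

B ≈ 2.59 μT

Each long wire gives B = μ₀I/(2πd). Distances are d₁ = 0.143 m and d₂ = 0.205 m.
B₁ = 4.62×10⁻⁶ T, B₂ = 2.03×10⁻⁶ T.
Between parallel currents the two contributions point in opposite directions, so they subtract. B = |B₁ − B₂| = |4.62×10⁻⁶ − 2.03×10⁻⁶| = 2.59×10⁻⁶ T.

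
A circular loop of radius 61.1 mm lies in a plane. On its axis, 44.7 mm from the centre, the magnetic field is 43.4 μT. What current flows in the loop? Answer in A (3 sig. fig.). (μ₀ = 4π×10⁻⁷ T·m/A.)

On the axis of a loop, B = μ₀IR²/[2(R²+z²)^(3/2)], so I = 2B(R²+z²)^(3/2)/(μ₀R²).
R² + z² = 0.003733 + 0.001998 = 0.005731 m²; raised to 3/2 gives 4.34×10⁻⁴ m³.
I = 2 × 4.34×10⁻⁵ × 4.34×10⁻⁴ / (1.26×10⁻⁶ × 0.003733) = 8.03 A.

I ≈ 8.03 A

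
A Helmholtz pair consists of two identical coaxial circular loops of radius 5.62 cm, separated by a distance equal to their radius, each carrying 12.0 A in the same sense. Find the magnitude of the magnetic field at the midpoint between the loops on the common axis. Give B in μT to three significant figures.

Each loop contributes B = μ₀IR²/[2(R²+z²)^(3/2)] on the axis, with z measured from that loop.
Loop 1 (z = 0.0281 m): B₁ = 9.60×10⁻⁵ T. Loop 2 (z = 0.0281 m): B₂ = 9.60×10⁻⁵ T.
The fields add: B = B₁ + B₂ = 1.92×10⁻⁴ T.

B ≈ 192 μT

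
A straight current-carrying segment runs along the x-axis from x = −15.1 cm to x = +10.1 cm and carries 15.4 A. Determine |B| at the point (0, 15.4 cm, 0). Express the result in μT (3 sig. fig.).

B ≈ 12.5 μT

For a finite straight segment, B = (μ₀I/4πd)(sinθ₁ + sinθ₂), where θ₁, θ₂ are the angles from the perpendicular to each end.
The perpendicular distance is d = 0.154 m; the end-offsets along the wire are a = 0.151 m and b = 0.101 m.
sinθ₁ = 0.151/√(0.151²+0.154²) = 0.7001; sinθ₂ = 0.101/√(0.101²+0.154²) = 0.5484.
B = (4π×10⁻⁷ × 15.4) / (4π × 0.154) × (0.7001 + 0.5484) = 1.25×10⁻⁵ T.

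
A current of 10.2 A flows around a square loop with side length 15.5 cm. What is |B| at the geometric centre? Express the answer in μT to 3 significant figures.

B ≈ 74.5 μT

Each side is a finite straight segment at perpendicular distance d = a/(2 tan(π/4)) = 0.0775 m from the centre, with end-angles ±π/4.
One side contributes B₁ = (μ₀I/4πd)·2 sin(π/4) = 1.86×10⁻⁵ T.
All 4 sides add in the same direction: B = 4 × 1.86×10⁻⁵ = 7.45×10⁻⁵ T.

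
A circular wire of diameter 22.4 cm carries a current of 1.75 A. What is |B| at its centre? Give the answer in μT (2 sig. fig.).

B ≈ 9.8 μT

At the centre of a circular loop the Biot–Savart law gives B = μ₀I/(2R) (so R = 0.112 m).
B = (4π×10⁻⁷ × 1.75) / (2 × 0.112) = 9.82×10⁻⁶ T.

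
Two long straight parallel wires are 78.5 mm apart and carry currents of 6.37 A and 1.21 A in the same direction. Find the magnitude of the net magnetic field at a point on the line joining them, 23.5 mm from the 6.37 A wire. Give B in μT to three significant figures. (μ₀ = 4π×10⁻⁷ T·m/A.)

B ≈ 49.8 μT

Each long wire gives B = μ₀I/(2πd). Distances are d₁ = 0.0235 m and d₂ = 0.055 m.
B₁ = 5.42×10⁻⁵ T, B₂ = 4.40×10⁻⁶ T.
Between parallel currents the two contributions point in opposite directions, so they subtract. B = |B₁ − B₂| = |5.42×10⁻⁵ − 4.40×10⁻⁶| = 4.98×10⁻⁵ T.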